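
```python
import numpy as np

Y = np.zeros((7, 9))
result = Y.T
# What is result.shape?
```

(9, 7)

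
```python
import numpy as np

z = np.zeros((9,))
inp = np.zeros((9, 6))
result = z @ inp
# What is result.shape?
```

(6,)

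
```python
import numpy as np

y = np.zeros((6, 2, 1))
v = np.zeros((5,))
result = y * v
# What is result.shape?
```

(6, 2, 5)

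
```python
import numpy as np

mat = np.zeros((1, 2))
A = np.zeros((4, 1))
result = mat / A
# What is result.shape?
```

(4, 2)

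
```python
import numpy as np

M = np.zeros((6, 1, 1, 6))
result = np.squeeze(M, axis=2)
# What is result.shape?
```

(6, 1, 6)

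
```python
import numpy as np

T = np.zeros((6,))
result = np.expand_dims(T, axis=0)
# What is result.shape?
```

(1, 6)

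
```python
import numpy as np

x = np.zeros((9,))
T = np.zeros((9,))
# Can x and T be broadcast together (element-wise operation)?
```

Yes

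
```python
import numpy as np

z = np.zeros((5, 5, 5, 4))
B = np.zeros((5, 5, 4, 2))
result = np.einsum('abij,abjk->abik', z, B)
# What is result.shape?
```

(5, 5, 5, 2)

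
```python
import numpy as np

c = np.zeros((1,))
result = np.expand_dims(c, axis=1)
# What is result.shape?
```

(1, 1)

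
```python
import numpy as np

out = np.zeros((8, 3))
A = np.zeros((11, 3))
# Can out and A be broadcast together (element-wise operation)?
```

No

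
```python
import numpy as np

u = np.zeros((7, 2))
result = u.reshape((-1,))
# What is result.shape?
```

(14,)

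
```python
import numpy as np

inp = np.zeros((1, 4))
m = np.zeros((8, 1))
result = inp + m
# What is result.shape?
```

(8, 4)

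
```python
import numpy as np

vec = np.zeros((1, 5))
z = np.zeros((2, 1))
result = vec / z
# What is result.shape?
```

(2, 5)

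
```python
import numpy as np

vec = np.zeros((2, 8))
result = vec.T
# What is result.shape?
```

(8, 2)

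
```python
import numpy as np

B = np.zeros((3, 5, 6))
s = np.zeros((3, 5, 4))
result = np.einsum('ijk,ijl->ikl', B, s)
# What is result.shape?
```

(3, 6, 4)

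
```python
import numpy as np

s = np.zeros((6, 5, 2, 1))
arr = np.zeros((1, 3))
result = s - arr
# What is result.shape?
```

(6, 5, 2, 3)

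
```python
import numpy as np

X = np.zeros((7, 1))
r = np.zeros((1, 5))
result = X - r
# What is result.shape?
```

(7, 5)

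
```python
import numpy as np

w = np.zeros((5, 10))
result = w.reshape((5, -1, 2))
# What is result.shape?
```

(5, 5, 2)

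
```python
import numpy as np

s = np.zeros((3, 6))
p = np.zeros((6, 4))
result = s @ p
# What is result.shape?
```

(3, 4)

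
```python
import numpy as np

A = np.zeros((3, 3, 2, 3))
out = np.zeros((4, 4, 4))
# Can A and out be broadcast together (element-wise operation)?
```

No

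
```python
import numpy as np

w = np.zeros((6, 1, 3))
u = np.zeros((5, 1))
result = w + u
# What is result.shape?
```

(6, 5, 3)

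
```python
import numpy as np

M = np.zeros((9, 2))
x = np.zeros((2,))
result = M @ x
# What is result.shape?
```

(9,)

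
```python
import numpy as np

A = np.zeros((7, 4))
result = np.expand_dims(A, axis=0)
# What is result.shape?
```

(1, 7, 4)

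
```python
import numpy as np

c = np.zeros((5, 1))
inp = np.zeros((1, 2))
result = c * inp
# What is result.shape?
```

(5, 2)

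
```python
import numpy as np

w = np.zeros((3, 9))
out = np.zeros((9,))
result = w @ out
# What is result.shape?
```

(3,)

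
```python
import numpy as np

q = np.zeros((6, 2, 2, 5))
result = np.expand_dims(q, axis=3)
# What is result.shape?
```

(6, 2, 2, 1, 5)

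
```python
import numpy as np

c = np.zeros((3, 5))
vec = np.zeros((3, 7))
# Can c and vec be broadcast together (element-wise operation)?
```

No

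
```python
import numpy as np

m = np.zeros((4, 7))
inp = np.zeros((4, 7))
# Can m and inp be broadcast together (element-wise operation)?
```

Yes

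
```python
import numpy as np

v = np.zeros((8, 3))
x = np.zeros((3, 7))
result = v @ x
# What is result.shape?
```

(8, 7)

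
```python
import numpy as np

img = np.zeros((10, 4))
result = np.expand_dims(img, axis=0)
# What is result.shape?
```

(1, 10, 4)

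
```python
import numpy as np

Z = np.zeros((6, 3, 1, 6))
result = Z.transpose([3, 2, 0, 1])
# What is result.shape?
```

(6, 1, 6, 3)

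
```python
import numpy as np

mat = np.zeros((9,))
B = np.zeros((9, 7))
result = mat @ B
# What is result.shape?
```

(7,)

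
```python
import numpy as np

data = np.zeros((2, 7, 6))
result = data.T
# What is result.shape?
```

(6, 7, 2)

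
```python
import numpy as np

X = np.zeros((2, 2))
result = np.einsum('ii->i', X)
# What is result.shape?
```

(2,)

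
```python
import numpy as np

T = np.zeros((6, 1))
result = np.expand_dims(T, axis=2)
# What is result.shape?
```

(6, 1, 1)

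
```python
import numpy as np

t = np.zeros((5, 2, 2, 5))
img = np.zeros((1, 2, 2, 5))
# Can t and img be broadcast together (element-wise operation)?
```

Yes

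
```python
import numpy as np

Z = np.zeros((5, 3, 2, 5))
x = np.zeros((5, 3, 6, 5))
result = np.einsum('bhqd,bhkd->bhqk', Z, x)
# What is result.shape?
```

(5, 3, 2, 6)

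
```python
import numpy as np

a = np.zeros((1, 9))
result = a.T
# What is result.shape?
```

(9, 1)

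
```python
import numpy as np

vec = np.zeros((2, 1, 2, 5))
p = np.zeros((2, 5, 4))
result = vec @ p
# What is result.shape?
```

(2, 2, 2, 4)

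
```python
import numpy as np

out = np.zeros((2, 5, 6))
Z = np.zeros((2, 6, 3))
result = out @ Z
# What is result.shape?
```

(2, 5, 3)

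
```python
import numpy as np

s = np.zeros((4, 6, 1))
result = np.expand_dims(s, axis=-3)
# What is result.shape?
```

(4, 1, 6, 1)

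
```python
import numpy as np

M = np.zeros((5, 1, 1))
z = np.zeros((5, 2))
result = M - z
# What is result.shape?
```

(5, 5, 2)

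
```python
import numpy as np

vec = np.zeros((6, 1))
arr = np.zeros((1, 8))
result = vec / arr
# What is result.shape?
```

(6, 8)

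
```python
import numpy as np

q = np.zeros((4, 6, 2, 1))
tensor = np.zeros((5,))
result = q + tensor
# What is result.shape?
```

(4, 6, 2, 5)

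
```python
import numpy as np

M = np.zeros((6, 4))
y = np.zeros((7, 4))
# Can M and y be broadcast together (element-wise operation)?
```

No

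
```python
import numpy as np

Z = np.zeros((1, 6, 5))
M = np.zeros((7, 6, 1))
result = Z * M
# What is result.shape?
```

(7, 6, 5)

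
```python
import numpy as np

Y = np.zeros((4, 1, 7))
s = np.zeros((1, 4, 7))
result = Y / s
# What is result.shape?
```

(4, 4, 7)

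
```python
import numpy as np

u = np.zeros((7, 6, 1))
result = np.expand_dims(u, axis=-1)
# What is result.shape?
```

(7, 6, 1, 1)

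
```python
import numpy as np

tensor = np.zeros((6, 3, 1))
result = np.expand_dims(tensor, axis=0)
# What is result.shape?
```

(1, 6, 3, 1)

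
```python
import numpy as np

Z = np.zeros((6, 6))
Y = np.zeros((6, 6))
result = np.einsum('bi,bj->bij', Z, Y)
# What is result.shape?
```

(6, 6, 6)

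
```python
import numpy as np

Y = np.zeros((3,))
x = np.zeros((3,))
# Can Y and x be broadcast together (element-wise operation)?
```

Yes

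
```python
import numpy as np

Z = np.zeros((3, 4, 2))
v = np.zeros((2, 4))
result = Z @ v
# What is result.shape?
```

(3, 4, 4)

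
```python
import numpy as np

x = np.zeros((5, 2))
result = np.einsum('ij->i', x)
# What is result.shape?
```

(5,)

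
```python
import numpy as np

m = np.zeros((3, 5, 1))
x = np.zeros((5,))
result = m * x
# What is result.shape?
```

(3, 5, 5)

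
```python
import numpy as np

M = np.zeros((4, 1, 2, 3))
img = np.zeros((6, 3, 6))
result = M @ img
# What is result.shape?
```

(4, 6, 2, 6)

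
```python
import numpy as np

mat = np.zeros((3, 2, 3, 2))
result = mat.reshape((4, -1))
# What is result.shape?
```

(4, 9)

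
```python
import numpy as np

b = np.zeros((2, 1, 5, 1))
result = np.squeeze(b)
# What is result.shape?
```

(2, 5)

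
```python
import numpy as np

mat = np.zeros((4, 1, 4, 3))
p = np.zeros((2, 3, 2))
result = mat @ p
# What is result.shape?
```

(4, 2, 4, 2)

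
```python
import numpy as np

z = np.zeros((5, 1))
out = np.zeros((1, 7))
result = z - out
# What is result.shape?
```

(5, 7)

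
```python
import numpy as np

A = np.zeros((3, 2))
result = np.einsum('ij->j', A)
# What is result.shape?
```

(2,)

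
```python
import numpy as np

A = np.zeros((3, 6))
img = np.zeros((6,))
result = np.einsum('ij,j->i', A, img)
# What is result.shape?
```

(3,)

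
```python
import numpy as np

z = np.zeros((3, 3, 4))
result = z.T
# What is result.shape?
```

(4, 3, 3)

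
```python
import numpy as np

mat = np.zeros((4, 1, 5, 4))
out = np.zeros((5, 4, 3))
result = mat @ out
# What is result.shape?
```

(4, 5, 5, 3)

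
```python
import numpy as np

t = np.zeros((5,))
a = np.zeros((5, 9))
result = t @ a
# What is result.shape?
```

(9,)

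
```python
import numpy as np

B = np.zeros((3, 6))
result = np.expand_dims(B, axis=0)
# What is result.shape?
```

(1, 3, 6)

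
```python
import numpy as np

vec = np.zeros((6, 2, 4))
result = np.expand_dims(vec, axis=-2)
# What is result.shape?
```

(6, 2, 1, 4)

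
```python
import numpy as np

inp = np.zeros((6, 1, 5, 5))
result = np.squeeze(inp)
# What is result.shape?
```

(6, 5, 5)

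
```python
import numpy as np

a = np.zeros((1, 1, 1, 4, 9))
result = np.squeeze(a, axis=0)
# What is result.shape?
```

(1, 1, 4, 9)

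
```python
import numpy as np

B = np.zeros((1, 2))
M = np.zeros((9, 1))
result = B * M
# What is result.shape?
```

(9, 2)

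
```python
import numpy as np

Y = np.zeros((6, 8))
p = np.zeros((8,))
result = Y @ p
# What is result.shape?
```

(6,)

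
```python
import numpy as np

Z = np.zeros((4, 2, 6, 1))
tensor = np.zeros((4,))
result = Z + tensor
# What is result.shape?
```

(4, 2, 6, 4)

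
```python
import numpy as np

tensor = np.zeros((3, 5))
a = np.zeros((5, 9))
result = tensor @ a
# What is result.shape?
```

(3, 9)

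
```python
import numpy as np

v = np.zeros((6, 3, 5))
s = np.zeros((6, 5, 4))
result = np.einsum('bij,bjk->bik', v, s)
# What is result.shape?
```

(6, 3, 4)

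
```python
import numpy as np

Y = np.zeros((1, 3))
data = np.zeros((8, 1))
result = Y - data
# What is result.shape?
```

(8, 3)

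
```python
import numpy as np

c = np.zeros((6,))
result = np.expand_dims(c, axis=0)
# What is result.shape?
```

(1, 6)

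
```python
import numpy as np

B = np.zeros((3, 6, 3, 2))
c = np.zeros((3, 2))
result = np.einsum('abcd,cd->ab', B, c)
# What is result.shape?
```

(3, 6)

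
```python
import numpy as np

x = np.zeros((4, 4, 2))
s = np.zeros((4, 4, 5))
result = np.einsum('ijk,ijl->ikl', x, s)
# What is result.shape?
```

(4, 2, 5)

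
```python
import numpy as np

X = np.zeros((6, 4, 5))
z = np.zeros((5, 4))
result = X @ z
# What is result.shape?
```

(6, 4, 4)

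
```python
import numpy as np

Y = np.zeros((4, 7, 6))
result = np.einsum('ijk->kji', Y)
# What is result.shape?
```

(6, 7, 4)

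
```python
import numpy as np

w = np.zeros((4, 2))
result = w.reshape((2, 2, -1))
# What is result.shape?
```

(2, 2, 2)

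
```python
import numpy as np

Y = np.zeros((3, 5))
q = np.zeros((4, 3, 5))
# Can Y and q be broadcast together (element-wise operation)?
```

Yes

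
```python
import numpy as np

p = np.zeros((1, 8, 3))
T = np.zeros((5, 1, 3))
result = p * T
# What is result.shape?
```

(5, 8, 3)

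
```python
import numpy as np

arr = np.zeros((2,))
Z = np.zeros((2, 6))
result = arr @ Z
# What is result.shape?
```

(6,)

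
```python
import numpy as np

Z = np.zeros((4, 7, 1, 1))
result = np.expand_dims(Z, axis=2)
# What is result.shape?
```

(4, 7, 1, 1, 1)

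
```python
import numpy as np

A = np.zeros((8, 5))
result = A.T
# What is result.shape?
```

(5, 8)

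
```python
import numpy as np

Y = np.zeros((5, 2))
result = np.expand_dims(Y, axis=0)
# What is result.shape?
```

(1, 5, 2)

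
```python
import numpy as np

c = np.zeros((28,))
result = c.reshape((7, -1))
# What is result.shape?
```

(7, 4)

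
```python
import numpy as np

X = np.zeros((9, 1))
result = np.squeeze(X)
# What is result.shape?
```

(9,)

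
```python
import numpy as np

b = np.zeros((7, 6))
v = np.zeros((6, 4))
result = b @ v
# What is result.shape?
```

(7, 4)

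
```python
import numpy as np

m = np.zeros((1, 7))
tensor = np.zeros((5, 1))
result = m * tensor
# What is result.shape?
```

(5, 7)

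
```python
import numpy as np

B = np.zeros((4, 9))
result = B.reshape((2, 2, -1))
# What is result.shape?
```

(2, 2, 9)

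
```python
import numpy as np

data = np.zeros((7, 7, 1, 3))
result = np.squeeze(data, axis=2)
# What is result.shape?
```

(7, 7, 3)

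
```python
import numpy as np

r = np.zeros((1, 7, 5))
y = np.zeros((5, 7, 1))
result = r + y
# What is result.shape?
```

(5, 7, 5)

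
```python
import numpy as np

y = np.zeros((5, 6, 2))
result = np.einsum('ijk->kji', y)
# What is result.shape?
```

(2, 6, 5)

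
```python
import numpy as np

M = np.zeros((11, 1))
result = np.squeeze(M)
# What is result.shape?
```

(11,)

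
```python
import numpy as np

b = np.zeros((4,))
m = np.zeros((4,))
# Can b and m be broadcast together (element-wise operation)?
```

Yes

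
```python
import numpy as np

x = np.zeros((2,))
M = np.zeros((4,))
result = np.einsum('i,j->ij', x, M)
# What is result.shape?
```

(2, 4)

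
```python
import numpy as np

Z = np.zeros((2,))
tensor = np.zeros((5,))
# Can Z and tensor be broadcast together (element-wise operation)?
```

No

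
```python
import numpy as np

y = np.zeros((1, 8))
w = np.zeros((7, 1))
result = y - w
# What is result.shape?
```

(7, 8)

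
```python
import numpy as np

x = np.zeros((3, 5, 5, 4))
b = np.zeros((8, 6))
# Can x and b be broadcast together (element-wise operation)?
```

No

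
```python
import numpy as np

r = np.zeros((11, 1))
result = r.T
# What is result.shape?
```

(1, 11)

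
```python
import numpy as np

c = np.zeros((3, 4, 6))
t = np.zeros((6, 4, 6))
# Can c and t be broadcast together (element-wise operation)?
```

No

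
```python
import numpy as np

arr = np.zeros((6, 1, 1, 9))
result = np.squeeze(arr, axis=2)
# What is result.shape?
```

(6, 1, 9)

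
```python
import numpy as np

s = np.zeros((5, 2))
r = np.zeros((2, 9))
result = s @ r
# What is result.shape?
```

(5, 9)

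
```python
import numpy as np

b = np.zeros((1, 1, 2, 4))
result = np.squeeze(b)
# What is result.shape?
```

(2, 4)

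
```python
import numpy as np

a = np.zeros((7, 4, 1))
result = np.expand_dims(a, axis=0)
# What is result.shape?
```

(1, 7, 4, 1)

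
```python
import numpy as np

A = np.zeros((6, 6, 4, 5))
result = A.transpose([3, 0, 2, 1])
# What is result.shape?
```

(5, 6, 4, 6)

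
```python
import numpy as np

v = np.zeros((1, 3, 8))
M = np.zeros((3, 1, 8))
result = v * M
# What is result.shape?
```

(3, 3, 8)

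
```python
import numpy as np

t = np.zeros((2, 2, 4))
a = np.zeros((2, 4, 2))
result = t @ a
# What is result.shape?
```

(2, 2, 2)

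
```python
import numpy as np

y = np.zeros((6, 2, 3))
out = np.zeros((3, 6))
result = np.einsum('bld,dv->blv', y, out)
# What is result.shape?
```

(6, 2, 6)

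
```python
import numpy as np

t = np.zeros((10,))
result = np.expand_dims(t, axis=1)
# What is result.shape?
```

(10, 1)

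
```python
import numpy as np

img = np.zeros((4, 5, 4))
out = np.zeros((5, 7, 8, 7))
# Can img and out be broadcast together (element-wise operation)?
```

No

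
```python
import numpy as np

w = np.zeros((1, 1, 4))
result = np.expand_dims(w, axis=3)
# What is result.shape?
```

(1, 1, 4, 1)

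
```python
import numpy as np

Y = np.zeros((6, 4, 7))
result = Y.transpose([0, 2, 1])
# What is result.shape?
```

(6, 7, 4)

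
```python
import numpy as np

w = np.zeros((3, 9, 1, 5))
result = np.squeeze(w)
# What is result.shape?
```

(3, 9, 5)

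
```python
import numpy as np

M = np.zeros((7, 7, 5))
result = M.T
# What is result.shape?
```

(5, 7, 7)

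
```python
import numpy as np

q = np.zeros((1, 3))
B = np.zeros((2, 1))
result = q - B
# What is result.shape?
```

(2, 3)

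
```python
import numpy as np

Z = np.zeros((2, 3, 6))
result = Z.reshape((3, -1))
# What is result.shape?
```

(3, 12)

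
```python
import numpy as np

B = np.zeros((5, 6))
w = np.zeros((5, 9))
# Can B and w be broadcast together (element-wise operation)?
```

No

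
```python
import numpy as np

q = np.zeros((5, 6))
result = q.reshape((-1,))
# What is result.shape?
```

(30,)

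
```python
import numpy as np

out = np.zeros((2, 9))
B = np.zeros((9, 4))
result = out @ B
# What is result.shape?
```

(2, 4)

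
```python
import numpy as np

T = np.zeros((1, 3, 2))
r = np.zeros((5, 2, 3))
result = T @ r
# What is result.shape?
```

(5, 3, 3)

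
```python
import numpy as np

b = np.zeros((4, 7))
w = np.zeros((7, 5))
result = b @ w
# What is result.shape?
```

(4, 5)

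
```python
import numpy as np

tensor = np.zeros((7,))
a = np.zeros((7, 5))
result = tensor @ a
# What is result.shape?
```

(5,)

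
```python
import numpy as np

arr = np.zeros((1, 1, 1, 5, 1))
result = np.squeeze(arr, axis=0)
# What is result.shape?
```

(1, 1, 5, 1)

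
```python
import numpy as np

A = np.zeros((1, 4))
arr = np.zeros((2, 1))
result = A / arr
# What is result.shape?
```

(2, 4)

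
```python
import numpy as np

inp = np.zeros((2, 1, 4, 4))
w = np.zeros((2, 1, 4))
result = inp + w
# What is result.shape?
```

(2, 2, 4, 4)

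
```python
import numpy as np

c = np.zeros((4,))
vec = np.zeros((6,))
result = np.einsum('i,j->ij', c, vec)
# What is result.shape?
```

(4, 6)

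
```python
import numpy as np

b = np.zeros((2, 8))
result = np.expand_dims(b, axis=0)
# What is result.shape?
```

(1, 2, 8)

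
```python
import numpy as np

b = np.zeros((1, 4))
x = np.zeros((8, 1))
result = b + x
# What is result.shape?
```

(8, 4)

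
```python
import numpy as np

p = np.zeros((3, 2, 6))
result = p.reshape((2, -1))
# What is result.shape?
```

(2, 18)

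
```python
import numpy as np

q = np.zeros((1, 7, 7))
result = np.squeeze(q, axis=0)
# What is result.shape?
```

(7, 7)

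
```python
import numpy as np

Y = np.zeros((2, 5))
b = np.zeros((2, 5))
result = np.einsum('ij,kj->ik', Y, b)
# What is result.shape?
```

(2, 2)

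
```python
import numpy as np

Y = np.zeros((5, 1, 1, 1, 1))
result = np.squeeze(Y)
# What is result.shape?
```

(5,)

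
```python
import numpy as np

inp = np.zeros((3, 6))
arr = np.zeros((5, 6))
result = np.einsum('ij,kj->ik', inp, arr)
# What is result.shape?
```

(3, 5)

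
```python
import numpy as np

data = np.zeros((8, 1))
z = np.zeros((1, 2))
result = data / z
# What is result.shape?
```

(8, 2)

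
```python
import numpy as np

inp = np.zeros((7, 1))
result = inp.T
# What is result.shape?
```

(1, 7)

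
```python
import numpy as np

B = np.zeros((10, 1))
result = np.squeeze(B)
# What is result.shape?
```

(10,)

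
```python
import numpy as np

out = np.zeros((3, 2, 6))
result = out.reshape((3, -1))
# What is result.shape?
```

(3, 12)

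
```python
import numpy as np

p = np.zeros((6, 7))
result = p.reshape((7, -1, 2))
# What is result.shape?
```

(7, 3, 2)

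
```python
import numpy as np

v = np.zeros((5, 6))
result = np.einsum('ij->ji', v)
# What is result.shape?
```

(6, 5)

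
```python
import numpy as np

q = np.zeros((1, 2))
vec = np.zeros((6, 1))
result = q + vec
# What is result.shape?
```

(6, 2)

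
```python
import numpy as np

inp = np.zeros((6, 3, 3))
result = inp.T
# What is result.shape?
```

(3, 3, 6)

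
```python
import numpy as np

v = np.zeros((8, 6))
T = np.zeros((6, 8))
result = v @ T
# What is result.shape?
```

(8, 8)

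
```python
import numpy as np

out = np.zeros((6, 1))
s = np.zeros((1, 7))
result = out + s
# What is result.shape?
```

(6, 7)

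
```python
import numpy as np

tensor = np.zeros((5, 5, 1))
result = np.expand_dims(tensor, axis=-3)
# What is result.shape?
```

(5, 1, 5, 1)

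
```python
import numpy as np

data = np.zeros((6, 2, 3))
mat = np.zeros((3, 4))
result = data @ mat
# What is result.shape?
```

(6, 2, 4)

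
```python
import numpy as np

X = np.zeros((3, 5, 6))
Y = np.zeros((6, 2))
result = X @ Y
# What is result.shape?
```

(3, 5, 2)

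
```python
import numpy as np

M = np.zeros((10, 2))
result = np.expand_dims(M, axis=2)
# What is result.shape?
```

(10, 2, 1)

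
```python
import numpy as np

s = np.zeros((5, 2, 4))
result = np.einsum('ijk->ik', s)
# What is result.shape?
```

(5, 4)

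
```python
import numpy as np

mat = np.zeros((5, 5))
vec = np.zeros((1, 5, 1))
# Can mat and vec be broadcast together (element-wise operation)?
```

Yes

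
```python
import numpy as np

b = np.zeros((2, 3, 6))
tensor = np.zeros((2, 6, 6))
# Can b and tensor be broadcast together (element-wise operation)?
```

No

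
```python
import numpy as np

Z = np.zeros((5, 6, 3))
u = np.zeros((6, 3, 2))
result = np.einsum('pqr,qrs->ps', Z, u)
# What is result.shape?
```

(5, 2)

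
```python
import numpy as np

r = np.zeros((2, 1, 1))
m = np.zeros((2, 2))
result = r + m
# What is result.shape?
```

(2, 2, 2)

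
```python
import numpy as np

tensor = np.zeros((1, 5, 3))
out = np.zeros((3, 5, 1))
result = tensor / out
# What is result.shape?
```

(3, 5, 3)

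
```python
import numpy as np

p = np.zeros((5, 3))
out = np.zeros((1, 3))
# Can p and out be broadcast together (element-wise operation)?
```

Yes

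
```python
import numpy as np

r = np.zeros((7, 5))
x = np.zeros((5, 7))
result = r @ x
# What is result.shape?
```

(7, 7)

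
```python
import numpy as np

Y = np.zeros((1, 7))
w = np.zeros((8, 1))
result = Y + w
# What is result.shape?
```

(8, 7)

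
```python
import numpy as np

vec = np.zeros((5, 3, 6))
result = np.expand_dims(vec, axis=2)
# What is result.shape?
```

(5, 3, 1, 6)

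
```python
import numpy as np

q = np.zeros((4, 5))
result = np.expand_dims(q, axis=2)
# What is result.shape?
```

(4, 5, 1)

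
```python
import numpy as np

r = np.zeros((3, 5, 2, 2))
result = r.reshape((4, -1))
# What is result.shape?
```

(4, 15)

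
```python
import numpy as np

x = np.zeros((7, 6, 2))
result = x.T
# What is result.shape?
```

(2, 6, 7)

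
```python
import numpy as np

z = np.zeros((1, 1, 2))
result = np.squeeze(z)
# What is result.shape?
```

(2,)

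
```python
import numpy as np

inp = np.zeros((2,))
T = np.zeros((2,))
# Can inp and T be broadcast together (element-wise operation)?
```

Yes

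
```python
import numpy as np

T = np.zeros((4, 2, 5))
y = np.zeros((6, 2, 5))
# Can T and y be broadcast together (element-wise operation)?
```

No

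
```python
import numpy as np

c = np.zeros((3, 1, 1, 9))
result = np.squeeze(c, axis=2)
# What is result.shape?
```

(3, 1, 9)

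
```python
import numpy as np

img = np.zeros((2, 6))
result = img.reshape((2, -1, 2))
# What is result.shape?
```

(2, 3, 2)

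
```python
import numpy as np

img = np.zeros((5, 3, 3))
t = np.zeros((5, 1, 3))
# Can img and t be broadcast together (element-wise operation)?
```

Yes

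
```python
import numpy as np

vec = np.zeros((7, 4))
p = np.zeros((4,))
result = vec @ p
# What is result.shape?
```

(7,)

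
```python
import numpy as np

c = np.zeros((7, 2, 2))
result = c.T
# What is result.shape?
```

(2, 2, 7)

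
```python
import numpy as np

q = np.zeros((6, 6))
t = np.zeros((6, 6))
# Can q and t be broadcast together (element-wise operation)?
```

Yes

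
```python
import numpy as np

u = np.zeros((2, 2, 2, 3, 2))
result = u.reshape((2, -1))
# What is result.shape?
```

(2, 24)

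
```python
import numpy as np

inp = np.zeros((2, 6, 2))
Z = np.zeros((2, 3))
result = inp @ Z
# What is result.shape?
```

(2, 6, 3)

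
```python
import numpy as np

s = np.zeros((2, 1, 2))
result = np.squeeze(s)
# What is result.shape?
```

(2, 2)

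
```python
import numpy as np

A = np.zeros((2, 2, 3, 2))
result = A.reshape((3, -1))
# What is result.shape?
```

(3, 8)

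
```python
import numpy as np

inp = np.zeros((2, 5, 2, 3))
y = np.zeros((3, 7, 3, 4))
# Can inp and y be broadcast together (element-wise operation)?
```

No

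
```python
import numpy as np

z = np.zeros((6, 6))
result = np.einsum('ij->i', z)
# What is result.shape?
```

(6,)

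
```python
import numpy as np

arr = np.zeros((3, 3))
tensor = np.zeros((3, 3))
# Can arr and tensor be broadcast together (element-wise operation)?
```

Yes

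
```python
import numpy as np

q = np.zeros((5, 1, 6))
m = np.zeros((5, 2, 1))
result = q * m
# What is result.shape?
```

(5, 2, 6)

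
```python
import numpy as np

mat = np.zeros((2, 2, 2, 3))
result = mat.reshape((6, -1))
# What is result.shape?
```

(6, 4)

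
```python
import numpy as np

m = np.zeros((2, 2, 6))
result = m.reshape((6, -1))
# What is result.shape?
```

(6, 4)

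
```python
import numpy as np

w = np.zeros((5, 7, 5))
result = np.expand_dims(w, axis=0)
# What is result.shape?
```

(1, 5, 7, 5)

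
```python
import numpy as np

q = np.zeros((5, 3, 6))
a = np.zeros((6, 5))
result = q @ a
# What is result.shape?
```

(5, 3, 5)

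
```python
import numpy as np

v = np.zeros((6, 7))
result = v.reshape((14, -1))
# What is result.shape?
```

(14, 3)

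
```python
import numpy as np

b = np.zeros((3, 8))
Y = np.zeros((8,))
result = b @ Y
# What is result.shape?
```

(3,)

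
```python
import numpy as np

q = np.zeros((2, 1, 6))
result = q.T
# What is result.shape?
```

(6, 1, 2)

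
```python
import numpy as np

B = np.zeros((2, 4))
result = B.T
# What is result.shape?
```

(4, 2)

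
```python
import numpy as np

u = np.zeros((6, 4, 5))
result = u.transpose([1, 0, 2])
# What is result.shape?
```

(4, 6, 5)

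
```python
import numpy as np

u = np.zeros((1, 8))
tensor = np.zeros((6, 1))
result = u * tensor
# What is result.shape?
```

(6, 8)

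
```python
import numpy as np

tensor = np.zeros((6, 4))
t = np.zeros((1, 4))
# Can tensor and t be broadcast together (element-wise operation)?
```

Yes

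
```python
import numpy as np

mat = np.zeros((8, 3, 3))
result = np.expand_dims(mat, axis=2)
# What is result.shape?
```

(8, 3, 1, 3)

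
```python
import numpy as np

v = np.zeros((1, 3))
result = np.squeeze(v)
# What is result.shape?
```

(3,)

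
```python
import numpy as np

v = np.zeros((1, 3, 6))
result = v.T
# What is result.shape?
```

(6, 3, 1)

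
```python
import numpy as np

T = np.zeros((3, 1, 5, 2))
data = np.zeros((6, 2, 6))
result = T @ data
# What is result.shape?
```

(3, 6, 5, 6)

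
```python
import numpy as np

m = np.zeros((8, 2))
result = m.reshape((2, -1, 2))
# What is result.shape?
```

(2, 4, 2)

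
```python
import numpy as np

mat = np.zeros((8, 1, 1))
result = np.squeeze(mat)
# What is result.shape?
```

(8,)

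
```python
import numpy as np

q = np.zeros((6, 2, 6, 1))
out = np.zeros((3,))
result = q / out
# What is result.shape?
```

(6, 2, 6, 3)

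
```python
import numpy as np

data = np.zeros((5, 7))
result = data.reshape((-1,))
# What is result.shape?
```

(35,)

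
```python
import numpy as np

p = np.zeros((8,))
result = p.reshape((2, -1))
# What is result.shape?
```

(2, 4)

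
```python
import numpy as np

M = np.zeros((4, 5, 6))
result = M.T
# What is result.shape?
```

(6, 5, 4)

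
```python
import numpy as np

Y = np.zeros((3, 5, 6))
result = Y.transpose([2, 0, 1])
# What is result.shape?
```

(6, 3, 5)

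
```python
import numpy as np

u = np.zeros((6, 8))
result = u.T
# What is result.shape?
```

(8, 6)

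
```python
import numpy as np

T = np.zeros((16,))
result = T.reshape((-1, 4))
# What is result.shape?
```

(4, 4)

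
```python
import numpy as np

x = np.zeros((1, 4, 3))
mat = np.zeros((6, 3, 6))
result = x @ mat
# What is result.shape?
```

(6, 4, 6)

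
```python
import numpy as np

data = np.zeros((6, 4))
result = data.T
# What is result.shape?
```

(4, 6)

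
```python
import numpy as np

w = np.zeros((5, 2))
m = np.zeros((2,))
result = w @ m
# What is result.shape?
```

(5,)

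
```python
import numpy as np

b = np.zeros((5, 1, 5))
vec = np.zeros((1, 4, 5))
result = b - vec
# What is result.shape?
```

(5, 4, 5)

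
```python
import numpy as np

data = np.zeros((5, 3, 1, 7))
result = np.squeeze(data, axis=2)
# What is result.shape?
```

(5, 3, 7)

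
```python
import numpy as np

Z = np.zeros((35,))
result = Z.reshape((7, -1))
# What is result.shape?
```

(7, 5)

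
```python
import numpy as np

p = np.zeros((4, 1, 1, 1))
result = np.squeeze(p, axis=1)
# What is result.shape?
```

(4, 1, 1)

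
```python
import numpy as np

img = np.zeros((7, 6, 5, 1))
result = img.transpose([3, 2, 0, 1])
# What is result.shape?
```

(1, 5, 7, 6)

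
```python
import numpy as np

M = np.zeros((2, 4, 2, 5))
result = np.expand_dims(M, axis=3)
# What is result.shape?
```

(2, 4, 2, 1, 5)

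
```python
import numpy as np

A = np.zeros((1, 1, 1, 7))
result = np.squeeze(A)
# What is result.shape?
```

(7,)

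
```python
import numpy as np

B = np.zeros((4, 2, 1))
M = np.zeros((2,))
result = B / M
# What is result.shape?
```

(4, 2, 2)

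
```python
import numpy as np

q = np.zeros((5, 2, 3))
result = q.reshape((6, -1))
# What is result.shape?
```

(6, 5)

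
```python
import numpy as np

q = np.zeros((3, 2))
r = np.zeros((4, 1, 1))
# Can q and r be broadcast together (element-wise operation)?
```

Yes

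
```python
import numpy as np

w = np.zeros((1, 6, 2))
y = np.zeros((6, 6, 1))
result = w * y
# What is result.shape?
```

(6, 6, 2)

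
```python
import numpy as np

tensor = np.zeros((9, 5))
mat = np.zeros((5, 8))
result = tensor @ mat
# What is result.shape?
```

(9, 8)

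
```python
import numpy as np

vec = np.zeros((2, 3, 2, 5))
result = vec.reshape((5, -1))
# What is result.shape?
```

(5, 12)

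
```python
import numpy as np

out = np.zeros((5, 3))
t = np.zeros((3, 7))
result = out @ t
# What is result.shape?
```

(5, 7)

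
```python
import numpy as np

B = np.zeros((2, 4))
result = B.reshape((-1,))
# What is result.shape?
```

(8,)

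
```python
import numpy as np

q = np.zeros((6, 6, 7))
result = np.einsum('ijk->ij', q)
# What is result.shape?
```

(6, 6)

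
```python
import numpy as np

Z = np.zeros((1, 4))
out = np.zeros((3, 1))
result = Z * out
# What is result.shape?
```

(3, 4)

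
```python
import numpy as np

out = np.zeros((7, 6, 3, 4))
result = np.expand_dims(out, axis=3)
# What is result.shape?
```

(7, 6, 3, 1, 4)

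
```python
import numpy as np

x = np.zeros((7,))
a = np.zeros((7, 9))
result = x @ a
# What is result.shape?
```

(9,)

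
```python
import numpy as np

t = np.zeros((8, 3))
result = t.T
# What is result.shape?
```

(3, 8)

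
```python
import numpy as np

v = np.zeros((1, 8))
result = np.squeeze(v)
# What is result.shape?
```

(8,)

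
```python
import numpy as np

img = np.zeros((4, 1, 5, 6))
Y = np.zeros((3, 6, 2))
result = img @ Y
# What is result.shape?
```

(4, 3, 5, 2)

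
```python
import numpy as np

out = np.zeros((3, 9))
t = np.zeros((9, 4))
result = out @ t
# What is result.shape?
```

(3, 4)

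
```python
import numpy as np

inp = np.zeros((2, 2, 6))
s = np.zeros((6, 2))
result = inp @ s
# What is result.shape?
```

(2, 2, 2)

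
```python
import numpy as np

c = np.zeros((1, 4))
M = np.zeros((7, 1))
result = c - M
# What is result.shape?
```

(7, 4)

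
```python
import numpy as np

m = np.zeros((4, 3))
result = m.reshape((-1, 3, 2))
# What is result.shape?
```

(2, 3, 2)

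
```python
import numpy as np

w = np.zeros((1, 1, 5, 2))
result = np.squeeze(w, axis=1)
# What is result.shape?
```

(1, 5, 2)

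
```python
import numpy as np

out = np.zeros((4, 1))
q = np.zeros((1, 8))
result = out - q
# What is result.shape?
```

(4, 8)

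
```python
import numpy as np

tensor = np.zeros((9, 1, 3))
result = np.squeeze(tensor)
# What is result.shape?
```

(9, 3)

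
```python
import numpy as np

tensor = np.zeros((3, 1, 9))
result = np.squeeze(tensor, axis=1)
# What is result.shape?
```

(3, 9)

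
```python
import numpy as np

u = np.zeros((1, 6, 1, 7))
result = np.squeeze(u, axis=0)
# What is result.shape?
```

(6, 1, 7)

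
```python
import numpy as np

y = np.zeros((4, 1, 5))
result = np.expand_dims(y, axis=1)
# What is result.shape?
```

(4, 1, 1, 5)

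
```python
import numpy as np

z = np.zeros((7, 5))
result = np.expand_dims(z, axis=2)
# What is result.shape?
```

(7, 5, 1)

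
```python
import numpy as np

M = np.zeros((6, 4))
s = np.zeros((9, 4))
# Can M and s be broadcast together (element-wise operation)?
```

No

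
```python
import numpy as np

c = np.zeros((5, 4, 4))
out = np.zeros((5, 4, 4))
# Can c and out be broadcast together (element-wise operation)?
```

Yes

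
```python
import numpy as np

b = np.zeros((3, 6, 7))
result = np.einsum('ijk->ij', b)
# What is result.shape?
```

(3, 6)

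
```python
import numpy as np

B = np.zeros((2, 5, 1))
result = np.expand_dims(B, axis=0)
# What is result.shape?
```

(1, 2, 5, 1)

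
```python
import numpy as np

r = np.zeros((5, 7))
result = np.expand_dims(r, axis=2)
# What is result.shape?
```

(5, 7, 1)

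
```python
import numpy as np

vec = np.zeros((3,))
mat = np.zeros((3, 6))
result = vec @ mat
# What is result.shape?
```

(6,)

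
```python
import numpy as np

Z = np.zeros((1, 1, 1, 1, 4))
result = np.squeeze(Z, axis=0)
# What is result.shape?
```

(1, 1, 1, 4)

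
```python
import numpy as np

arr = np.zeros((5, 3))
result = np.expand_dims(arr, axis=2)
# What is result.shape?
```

(5, 3, 1)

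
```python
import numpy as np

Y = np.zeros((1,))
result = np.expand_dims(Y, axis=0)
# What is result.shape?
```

(1, 1)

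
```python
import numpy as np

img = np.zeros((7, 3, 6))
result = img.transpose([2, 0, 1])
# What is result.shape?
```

(6, 7, 3)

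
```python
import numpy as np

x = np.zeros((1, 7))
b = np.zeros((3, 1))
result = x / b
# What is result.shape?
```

(3, 7)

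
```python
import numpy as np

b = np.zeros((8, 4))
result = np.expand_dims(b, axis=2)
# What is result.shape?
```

(8, 4, 1)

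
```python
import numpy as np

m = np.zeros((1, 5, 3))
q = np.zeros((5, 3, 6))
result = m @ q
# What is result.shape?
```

(5, 5, 6)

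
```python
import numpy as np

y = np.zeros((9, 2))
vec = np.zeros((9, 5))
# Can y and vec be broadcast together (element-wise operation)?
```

No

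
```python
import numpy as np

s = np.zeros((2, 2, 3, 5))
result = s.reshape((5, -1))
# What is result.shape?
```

(5, 12)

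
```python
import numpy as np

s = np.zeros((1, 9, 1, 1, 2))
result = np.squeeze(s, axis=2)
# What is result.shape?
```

(1, 9, 1, 2)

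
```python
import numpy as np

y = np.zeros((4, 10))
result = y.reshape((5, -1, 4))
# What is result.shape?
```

(5, 2, 4)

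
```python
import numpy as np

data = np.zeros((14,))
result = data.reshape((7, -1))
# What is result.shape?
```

(7, 2)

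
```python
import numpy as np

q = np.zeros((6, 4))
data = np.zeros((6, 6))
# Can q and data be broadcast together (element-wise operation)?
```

No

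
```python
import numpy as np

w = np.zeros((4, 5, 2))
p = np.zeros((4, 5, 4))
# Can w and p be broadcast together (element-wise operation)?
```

No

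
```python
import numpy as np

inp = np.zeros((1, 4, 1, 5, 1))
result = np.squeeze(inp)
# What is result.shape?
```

(4, 5)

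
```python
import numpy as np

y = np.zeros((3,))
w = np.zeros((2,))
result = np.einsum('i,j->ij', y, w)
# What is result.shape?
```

(3, 2)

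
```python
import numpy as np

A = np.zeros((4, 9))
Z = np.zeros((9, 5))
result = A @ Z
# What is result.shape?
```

(4, 5)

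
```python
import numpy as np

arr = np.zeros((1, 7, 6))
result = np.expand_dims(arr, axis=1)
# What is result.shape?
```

(1, 1, 7, 6)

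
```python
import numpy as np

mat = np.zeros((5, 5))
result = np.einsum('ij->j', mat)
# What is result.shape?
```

(5,)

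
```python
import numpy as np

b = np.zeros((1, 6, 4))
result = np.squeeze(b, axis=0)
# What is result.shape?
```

(6, 4)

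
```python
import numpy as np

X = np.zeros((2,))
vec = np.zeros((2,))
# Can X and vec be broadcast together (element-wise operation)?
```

Yes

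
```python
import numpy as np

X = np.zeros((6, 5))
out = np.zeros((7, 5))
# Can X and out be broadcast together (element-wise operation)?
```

No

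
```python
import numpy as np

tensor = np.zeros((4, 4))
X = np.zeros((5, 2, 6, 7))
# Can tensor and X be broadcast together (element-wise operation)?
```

No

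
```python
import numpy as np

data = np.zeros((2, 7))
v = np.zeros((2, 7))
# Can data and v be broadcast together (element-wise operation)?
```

Yes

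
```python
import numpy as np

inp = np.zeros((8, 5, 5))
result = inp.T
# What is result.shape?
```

(5, 5, 8)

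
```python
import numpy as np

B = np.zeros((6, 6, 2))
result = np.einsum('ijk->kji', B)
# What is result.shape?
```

(2, 6, 6)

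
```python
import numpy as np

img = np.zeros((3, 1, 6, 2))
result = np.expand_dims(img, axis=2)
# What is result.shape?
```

(3, 1, 1, 6, 2)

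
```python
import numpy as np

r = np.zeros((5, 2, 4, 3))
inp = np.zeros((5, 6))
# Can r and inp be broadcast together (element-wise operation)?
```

No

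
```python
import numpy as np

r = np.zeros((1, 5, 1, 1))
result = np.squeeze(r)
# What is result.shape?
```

(5,)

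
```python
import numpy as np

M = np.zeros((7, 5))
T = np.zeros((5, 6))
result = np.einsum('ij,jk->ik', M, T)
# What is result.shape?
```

(7, 6)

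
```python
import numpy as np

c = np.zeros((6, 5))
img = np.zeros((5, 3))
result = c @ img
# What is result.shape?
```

(6, 3)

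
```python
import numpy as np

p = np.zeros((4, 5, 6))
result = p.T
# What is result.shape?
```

(6, 5, 4)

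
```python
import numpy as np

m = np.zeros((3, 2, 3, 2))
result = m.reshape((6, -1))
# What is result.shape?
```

(6, 6)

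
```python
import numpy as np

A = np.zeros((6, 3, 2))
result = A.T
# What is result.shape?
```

(2, 3, 6)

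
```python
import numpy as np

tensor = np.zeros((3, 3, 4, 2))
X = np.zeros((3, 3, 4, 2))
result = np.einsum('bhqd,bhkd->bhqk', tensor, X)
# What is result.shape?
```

(3, 3, 4, 4)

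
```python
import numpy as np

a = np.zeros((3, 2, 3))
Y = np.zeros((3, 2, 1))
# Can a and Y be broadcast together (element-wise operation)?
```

Yes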